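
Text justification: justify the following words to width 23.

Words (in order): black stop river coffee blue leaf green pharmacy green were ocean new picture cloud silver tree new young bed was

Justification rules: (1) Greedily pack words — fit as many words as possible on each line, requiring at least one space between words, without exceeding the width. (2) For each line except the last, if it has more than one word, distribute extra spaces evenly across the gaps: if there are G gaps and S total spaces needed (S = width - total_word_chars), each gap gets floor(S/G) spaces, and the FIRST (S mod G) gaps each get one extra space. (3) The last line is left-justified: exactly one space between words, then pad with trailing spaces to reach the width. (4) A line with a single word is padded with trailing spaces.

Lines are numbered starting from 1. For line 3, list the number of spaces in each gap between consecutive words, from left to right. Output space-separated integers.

Answer: 3 3

Derivation:
Line 1: ['black', 'stop', 'river', 'coffee'] (min_width=23, slack=0)
Line 2: ['blue', 'leaf', 'green'] (min_width=15, slack=8)
Line 3: ['pharmacy', 'green', 'were'] (min_width=19, slack=4)
Line 4: ['ocean', 'new', 'picture', 'cloud'] (min_width=23, slack=0)
Line 5: ['silver', 'tree', 'new', 'young'] (min_width=21, slack=2)
Line 6: ['bed', 'was'] (min_width=7, slack=16)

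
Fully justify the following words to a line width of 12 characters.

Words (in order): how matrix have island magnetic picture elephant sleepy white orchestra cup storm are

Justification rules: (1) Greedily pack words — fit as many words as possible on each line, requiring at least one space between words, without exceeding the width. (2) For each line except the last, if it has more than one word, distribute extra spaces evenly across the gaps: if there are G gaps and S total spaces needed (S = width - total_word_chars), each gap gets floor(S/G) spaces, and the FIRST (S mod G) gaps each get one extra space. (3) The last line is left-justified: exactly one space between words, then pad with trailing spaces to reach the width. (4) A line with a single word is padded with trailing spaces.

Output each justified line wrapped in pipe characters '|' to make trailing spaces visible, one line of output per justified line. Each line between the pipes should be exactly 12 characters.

Answer: |how   matrix|
|have  island|
|magnetic    |
|picture     |
|elephant    |
|sleepy white|
|orchestra   |
|cup    storm|
|are         |

Derivation:
Line 1: ['how', 'matrix'] (min_width=10, slack=2)
Line 2: ['have', 'island'] (min_width=11, slack=1)
Line 3: ['magnetic'] (min_width=8, slack=4)
Line 4: ['picture'] (min_width=7, slack=5)
Line 5: ['elephant'] (min_width=8, slack=4)
Line 6: ['sleepy', 'white'] (min_width=12, slack=0)
Line 7: ['orchestra'] (min_width=9, slack=3)
Line 8: ['cup', 'storm'] (min_width=9, slack=3)
Line 9: ['are'] (min_width=3, slack=9)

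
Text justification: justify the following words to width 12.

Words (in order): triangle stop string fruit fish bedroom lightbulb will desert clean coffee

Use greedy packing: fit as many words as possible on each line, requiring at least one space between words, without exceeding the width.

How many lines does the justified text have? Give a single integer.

Line 1: ['triangle'] (min_width=8, slack=4)
Line 2: ['stop', 'string'] (min_width=11, slack=1)
Line 3: ['fruit', 'fish'] (min_width=10, slack=2)
Line 4: ['bedroom'] (min_width=7, slack=5)
Line 5: ['lightbulb'] (min_width=9, slack=3)
Line 6: ['will', 'desert'] (min_width=11, slack=1)
Line 7: ['clean', 'coffee'] (min_width=12, slack=0)
Total lines: 7

Answer: 7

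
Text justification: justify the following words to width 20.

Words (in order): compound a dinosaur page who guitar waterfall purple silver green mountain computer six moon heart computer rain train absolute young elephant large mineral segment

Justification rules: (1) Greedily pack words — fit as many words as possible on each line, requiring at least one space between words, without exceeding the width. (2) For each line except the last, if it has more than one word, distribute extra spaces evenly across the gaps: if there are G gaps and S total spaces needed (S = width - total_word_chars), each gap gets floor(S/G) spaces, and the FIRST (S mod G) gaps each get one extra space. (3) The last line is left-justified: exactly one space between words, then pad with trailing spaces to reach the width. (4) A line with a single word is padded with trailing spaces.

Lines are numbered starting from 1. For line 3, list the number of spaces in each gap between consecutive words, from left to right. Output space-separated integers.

Answer: 5

Derivation:
Line 1: ['compound', 'a', 'dinosaur'] (min_width=19, slack=1)
Line 2: ['page', 'who', 'guitar'] (min_width=15, slack=5)
Line 3: ['waterfall', 'purple'] (min_width=16, slack=4)
Line 4: ['silver', 'green'] (min_width=12, slack=8)
Line 5: ['mountain', 'computer'] (min_width=17, slack=3)
Line 6: ['six', 'moon', 'heart'] (min_width=14, slack=6)
Line 7: ['computer', 'rain', 'train'] (min_width=19, slack=1)
Line 8: ['absolute', 'young'] (min_width=14, slack=6)
Line 9: ['elephant', 'large'] (min_width=14, slack=6)
Line 10: ['mineral', 'segment'] (min_width=15, slack=5)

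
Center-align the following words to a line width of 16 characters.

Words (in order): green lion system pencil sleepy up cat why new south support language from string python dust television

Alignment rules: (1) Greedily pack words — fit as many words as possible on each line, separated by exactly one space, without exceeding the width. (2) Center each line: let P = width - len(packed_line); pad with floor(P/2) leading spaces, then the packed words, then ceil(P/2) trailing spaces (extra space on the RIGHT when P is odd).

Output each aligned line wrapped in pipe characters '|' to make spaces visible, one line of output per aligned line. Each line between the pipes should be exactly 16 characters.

Line 1: ['green', 'lion'] (min_width=10, slack=6)
Line 2: ['system', 'pencil'] (min_width=13, slack=3)
Line 3: ['sleepy', 'up', 'cat'] (min_width=13, slack=3)
Line 4: ['why', 'new', 'south'] (min_width=13, slack=3)
Line 5: ['support', 'language'] (min_width=16, slack=0)
Line 6: ['from', 'string'] (min_width=11, slack=5)
Line 7: ['python', 'dust'] (min_width=11, slack=5)
Line 8: ['television'] (min_width=10, slack=6)

Answer: |   green lion   |
| system pencil  |
| sleepy up cat  |
| why new south  |
|support language|
|  from string   |
|  python dust   |
|   television   |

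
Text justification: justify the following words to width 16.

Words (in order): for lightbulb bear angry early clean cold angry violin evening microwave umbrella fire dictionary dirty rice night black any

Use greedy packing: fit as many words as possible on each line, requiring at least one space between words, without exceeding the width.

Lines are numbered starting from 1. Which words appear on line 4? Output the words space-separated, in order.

Answer: violin evening

Derivation:
Line 1: ['for', 'lightbulb'] (min_width=13, slack=3)
Line 2: ['bear', 'angry', 'early'] (min_width=16, slack=0)
Line 3: ['clean', 'cold', 'angry'] (min_width=16, slack=0)
Line 4: ['violin', 'evening'] (min_width=14, slack=2)
Line 5: ['microwave'] (min_width=9, slack=7)
Line 6: ['umbrella', 'fire'] (min_width=13, slack=3)
Line 7: ['dictionary', 'dirty'] (min_width=16, slack=0)
Line 8: ['rice', 'night', 'black'] (min_width=16, slack=0)
Line 9: ['any'] (min_width=3, slack=13)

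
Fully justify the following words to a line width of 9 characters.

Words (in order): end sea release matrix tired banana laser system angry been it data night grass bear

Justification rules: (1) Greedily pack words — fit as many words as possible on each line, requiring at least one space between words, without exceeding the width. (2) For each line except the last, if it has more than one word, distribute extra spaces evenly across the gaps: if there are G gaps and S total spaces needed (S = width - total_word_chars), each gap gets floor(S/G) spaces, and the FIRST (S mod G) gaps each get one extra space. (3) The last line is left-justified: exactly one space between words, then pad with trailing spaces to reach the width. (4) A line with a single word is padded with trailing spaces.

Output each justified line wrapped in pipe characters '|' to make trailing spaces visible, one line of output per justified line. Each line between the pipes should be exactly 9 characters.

Line 1: ['end', 'sea'] (min_width=7, slack=2)
Line 2: ['release'] (min_width=7, slack=2)
Line 3: ['matrix'] (min_width=6, slack=3)
Line 4: ['tired'] (min_width=5, slack=4)
Line 5: ['banana'] (min_width=6, slack=3)
Line 6: ['laser'] (min_width=5, slack=4)
Line 7: ['system'] (min_width=6, slack=3)
Line 8: ['angry'] (min_width=5, slack=4)
Line 9: ['been', 'it'] (min_width=7, slack=2)
Line 10: ['data'] (min_width=4, slack=5)
Line 11: ['night'] (min_width=5, slack=4)
Line 12: ['grass'] (min_width=5, slack=4)
Line 13: ['bear'] (min_width=4, slack=5)

Answer: |end   sea|
|release  |
|matrix   |
|tired    |
|banana   |
|laser    |
|system   |
|angry    |
|been   it|
|data     |
|night    |
|grass    |
|bear     |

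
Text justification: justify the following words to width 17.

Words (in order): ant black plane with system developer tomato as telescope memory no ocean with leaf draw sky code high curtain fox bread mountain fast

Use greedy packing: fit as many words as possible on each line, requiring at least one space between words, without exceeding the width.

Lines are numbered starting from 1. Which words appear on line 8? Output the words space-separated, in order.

Line 1: ['ant', 'black', 'plane'] (min_width=15, slack=2)
Line 2: ['with', 'system'] (min_width=11, slack=6)
Line 3: ['developer', 'tomato'] (min_width=16, slack=1)
Line 4: ['as', 'telescope'] (min_width=12, slack=5)
Line 5: ['memory', 'no', 'ocean'] (min_width=15, slack=2)
Line 6: ['with', 'leaf', 'draw'] (min_width=14, slack=3)
Line 7: ['sky', 'code', 'high'] (min_width=13, slack=4)
Line 8: ['curtain', 'fox', 'bread'] (min_width=17, slack=0)
Line 9: ['mountain', 'fast'] (min_width=13, slack=4)

Answer: curtain fox bread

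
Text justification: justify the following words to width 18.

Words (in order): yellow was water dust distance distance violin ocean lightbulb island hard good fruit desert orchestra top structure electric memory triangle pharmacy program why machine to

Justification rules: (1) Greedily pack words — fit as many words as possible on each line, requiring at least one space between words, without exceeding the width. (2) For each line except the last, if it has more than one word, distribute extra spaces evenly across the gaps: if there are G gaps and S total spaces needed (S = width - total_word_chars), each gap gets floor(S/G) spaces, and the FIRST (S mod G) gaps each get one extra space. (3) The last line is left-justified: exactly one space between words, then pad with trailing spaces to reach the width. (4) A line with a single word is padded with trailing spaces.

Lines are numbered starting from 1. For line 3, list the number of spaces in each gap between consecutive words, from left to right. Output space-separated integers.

Line 1: ['yellow', 'was', 'water'] (min_width=16, slack=2)
Line 2: ['dust', 'distance'] (min_width=13, slack=5)
Line 3: ['distance', 'violin'] (min_width=15, slack=3)
Line 4: ['ocean', 'lightbulb'] (min_width=15, slack=3)
Line 5: ['island', 'hard', 'good'] (min_width=16, slack=2)
Line 6: ['fruit', 'desert'] (min_width=12, slack=6)
Line 7: ['orchestra', 'top'] (min_width=13, slack=5)
Line 8: ['structure', 'electric'] (min_width=18, slack=0)
Line 9: ['memory', 'triangle'] (min_width=15, slack=3)
Line 10: ['pharmacy', 'program'] (min_width=16, slack=2)
Line 11: ['why', 'machine', 'to'] (min_width=14, slack=4)

Answer: 4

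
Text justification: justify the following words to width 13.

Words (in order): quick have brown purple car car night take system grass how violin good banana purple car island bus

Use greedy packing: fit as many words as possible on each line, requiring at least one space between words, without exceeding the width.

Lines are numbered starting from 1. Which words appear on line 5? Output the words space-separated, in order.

Line 1: ['quick', 'have'] (min_width=10, slack=3)
Line 2: ['brown', 'purple'] (min_width=12, slack=1)
Line 3: ['car', 'car', 'night'] (min_width=13, slack=0)
Line 4: ['take', 'system'] (min_width=11, slack=2)
Line 5: ['grass', 'how'] (min_width=9, slack=4)
Line 6: ['violin', 'good'] (min_width=11, slack=2)
Line 7: ['banana', 'purple'] (min_width=13, slack=0)
Line 8: ['car', 'island'] (min_width=10, slack=3)
Line 9: ['bus'] (min_width=3, slack=10)

Answer: grass how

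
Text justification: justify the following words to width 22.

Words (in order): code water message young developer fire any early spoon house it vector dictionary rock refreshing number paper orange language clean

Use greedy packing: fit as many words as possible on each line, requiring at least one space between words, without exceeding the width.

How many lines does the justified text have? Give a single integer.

Line 1: ['code', 'water', 'message'] (min_width=18, slack=4)
Line 2: ['young', 'developer', 'fire'] (min_width=20, slack=2)
Line 3: ['any', 'early', 'spoon', 'house'] (min_width=21, slack=1)
Line 4: ['it', 'vector', 'dictionary'] (min_width=20, slack=2)
Line 5: ['rock', 'refreshing', 'number'] (min_width=22, slack=0)
Line 6: ['paper', 'orange', 'language'] (min_width=21, slack=1)
Line 7: ['clean'] (min_width=5, slack=17)
Total lines: 7

Answer: 7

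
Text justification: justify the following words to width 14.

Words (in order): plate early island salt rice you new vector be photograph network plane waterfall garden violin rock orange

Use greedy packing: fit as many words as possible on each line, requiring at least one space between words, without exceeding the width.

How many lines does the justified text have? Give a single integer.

Answer: 9

Derivation:
Line 1: ['plate', 'early'] (min_width=11, slack=3)
Line 2: ['island', 'salt'] (min_width=11, slack=3)
Line 3: ['rice', 'you', 'new'] (min_width=12, slack=2)
Line 4: ['vector', 'be'] (min_width=9, slack=5)
Line 5: ['photograph'] (min_width=10, slack=4)
Line 6: ['network', 'plane'] (min_width=13, slack=1)
Line 7: ['waterfall'] (min_width=9, slack=5)
Line 8: ['garden', 'violin'] (min_width=13, slack=1)
Line 9: ['rock', 'orange'] (min_width=11, slack=3)
Total lines: 9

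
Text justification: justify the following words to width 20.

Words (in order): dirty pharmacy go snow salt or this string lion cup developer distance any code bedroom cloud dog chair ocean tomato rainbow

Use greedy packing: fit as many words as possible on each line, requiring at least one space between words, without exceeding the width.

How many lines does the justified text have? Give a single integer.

Line 1: ['dirty', 'pharmacy', 'go'] (min_width=17, slack=3)
Line 2: ['snow', 'salt', 'or', 'this'] (min_width=17, slack=3)
Line 3: ['string', 'lion', 'cup'] (min_width=15, slack=5)
Line 4: ['developer', 'distance'] (min_width=18, slack=2)
Line 5: ['any', 'code', 'bedroom'] (min_width=16, slack=4)
Line 6: ['cloud', 'dog', 'chair'] (min_width=15, slack=5)
Line 7: ['ocean', 'tomato', 'rainbow'] (min_width=20, slack=0)
Total lines: 7

Answer: 7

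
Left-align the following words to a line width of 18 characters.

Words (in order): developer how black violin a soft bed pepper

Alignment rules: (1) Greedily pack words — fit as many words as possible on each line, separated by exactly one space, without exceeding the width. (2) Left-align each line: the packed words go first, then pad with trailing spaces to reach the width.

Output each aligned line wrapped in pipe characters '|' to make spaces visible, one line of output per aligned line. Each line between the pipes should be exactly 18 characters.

Line 1: ['developer', 'how'] (min_width=13, slack=5)
Line 2: ['black', 'violin', 'a'] (min_width=14, slack=4)
Line 3: ['soft', 'bed', 'pepper'] (min_width=15, slack=3)

Answer: |developer how     |
|black violin a    |
|soft bed pepper   |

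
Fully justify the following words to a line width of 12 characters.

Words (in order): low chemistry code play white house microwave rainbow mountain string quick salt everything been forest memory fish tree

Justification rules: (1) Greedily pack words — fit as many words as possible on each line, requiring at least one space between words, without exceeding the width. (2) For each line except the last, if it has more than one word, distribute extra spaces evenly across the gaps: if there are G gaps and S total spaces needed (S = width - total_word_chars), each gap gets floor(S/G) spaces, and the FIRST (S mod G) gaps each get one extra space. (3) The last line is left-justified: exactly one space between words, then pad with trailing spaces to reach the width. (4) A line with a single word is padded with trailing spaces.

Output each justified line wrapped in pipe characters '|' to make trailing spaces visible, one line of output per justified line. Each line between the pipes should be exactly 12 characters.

Answer: |low         |
|chemistry   |
|code    play|
|white  house|
|microwave   |
|rainbow     |
|mountain    |
|string quick|
|salt        |
|everything  |
|been  forest|
|memory  fish|
|tree        |

Derivation:
Line 1: ['low'] (min_width=3, slack=9)
Line 2: ['chemistry'] (min_width=9, slack=3)
Line 3: ['code', 'play'] (min_width=9, slack=3)
Line 4: ['white', 'house'] (min_width=11, slack=1)
Line 5: ['microwave'] (min_width=9, slack=3)
Line 6: ['rainbow'] (min_width=7, slack=5)
Line 7: ['mountain'] (min_width=8, slack=4)
Line 8: ['string', 'quick'] (min_width=12, slack=0)
Line 9: ['salt'] (min_width=4, slack=8)
Line 10: ['everything'] (min_width=10, slack=2)
Line 11: ['been', 'forest'] (min_width=11, slack=1)
Line 12: ['memory', 'fish'] (min_width=11, slack=1)
Line 13: ['tree'] (min_width=4, slack=8)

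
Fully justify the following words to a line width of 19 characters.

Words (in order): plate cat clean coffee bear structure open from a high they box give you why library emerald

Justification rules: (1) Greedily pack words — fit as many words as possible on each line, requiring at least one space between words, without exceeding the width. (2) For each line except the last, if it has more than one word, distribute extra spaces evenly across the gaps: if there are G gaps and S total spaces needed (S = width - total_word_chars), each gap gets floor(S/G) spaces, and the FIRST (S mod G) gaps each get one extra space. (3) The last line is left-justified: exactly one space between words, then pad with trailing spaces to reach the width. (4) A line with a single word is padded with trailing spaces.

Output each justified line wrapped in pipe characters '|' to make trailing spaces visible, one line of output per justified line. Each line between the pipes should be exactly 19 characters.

Answer: |plate   cat   clean|
|coffee         bear|
|structure open from|
|a   high  they  box|
|give     you    why|
|library emerald    |

Derivation:
Line 1: ['plate', 'cat', 'clean'] (min_width=15, slack=4)
Line 2: ['coffee', 'bear'] (min_width=11, slack=8)
Line 3: ['structure', 'open', 'from'] (min_width=19, slack=0)
Line 4: ['a', 'high', 'they', 'box'] (min_width=15, slack=4)
Line 5: ['give', 'you', 'why'] (min_width=12, slack=7)
Line 6: ['library', 'emerald'] (min_width=15, slack=4)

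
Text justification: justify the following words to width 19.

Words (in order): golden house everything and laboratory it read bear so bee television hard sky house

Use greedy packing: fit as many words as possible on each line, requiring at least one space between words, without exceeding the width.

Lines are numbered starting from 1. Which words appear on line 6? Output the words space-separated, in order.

Answer: house

Derivation:
Line 1: ['golden', 'house'] (min_width=12, slack=7)
Line 2: ['everything', 'and'] (min_width=14, slack=5)
Line 3: ['laboratory', 'it', 'read'] (min_width=18, slack=1)
Line 4: ['bear', 'so', 'bee'] (min_width=11, slack=8)
Line 5: ['television', 'hard', 'sky'] (min_width=19, slack=0)
Line 6: ['house'] (min_width=5, slack=14)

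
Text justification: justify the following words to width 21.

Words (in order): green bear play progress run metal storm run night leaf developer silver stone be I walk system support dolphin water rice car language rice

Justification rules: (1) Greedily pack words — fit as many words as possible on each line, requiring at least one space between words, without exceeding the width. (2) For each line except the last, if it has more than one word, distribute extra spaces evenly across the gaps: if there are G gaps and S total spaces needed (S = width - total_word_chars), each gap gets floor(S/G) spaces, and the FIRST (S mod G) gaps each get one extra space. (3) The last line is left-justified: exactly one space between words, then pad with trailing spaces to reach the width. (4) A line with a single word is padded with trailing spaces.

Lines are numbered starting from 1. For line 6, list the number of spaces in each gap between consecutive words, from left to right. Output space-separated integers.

Line 1: ['green', 'bear', 'play'] (min_width=15, slack=6)
Line 2: ['progress', 'run', 'metal'] (min_width=18, slack=3)
Line 3: ['storm', 'run', 'night', 'leaf'] (min_width=20, slack=1)
Line 4: ['developer', 'silver'] (min_width=16, slack=5)
Line 5: ['stone', 'be', 'I', 'walk'] (min_width=15, slack=6)
Line 6: ['system', 'support'] (min_width=14, slack=7)
Line 7: ['dolphin', 'water', 'rice'] (min_width=18, slack=3)
Line 8: ['car', 'language', 'rice'] (min_width=17, slack=4)

Answer: 8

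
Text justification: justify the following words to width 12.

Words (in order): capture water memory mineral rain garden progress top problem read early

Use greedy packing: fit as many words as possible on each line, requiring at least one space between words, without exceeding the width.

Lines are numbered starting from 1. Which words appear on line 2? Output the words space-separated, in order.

Answer: water memory

Derivation:
Line 1: ['capture'] (min_width=7, slack=5)
Line 2: ['water', 'memory'] (min_width=12, slack=0)
Line 3: ['mineral', 'rain'] (min_width=12, slack=0)
Line 4: ['garden'] (min_width=6, slack=6)
Line 5: ['progress', 'top'] (min_width=12, slack=0)
Line 6: ['problem', 'read'] (min_width=12, slack=0)
Line 7: ['early'] (min_width=5, slack=7)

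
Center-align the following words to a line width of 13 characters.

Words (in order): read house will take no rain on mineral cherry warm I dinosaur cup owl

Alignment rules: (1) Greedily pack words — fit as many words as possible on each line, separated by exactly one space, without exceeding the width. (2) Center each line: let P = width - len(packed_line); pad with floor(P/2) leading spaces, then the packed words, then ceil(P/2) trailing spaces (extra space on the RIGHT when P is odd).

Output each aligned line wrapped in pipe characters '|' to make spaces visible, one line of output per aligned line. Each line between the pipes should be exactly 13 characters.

Line 1: ['read', 'house'] (min_width=10, slack=3)
Line 2: ['will', 'take', 'no'] (min_width=12, slack=1)
Line 3: ['rain', 'on'] (min_width=7, slack=6)
Line 4: ['mineral'] (min_width=7, slack=6)
Line 5: ['cherry', 'warm', 'I'] (min_width=13, slack=0)
Line 6: ['dinosaur', 'cup'] (min_width=12, slack=1)
Line 7: ['owl'] (min_width=3, slack=10)

Answer: | read house  |
|will take no |
|   rain on   |
|   mineral   |
|cherry warm I|
|dinosaur cup |
|     owl     |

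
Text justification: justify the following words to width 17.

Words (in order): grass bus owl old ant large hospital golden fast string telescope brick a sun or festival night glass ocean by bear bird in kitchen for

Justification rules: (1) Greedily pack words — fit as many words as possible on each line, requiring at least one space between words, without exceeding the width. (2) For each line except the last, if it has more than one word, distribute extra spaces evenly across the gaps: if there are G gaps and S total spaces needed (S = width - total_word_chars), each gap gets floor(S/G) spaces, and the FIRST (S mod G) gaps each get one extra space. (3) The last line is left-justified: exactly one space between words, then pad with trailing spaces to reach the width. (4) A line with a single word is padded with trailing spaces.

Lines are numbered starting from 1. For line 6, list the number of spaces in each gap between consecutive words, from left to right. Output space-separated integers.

Answer: 2 2

Derivation:
Line 1: ['grass', 'bus', 'owl', 'old'] (min_width=17, slack=0)
Line 2: ['ant', 'large'] (min_width=9, slack=8)
Line 3: ['hospital', 'golden'] (min_width=15, slack=2)
Line 4: ['fast', 'string'] (min_width=11, slack=6)
Line 5: ['telescope', 'brick', 'a'] (min_width=17, slack=0)
Line 6: ['sun', 'or', 'festival'] (min_width=15, slack=2)
Line 7: ['night', 'glass', 'ocean'] (min_width=17, slack=0)
Line 8: ['by', 'bear', 'bird', 'in'] (min_width=15, slack=2)
Line 9: ['kitchen', 'for'] (min_width=11, slack=6)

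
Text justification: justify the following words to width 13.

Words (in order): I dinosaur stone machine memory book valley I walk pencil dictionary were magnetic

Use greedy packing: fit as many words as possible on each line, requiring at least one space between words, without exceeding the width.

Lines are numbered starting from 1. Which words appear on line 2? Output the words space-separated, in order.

Answer: stone machine

Derivation:
Line 1: ['I', 'dinosaur'] (min_width=10, slack=3)
Line 2: ['stone', 'machine'] (min_width=13, slack=0)
Line 3: ['memory', 'book'] (min_width=11, slack=2)
Line 4: ['valley', 'I', 'walk'] (min_width=13, slack=0)
Line 5: ['pencil'] (min_width=6, slack=7)
Line 6: ['dictionary'] (min_width=10, slack=3)
Line 7: ['were', 'magnetic'] (min_width=13, slack=0)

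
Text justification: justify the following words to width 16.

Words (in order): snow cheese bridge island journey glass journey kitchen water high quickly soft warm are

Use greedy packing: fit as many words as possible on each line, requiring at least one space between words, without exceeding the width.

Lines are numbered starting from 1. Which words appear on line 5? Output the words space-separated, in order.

Line 1: ['snow', 'cheese'] (min_width=11, slack=5)
Line 2: ['bridge', 'island'] (min_width=13, slack=3)
Line 3: ['journey', 'glass'] (min_width=13, slack=3)
Line 4: ['journey', 'kitchen'] (min_width=15, slack=1)
Line 5: ['water', 'high'] (min_width=10, slack=6)
Line 6: ['quickly', 'soft'] (min_width=12, slack=4)
Line 7: ['warm', 'are'] (min_width=8, slack=8)

Answer: water high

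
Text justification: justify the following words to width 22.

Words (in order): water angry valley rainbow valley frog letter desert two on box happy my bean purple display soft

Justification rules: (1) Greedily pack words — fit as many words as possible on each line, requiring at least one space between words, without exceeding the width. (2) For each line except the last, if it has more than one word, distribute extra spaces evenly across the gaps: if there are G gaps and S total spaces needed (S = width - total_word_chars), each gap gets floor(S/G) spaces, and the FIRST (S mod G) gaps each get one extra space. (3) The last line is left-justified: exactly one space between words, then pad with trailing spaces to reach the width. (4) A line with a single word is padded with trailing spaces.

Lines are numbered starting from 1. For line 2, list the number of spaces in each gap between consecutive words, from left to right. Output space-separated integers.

Line 1: ['water', 'angry', 'valley'] (min_width=18, slack=4)
Line 2: ['rainbow', 'valley', 'frog'] (min_width=19, slack=3)
Line 3: ['letter', 'desert', 'two', 'on'] (min_width=20, slack=2)
Line 4: ['box', 'happy', 'my', 'bean'] (min_width=17, slack=5)
Line 5: ['purple', 'display', 'soft'] (min_width=19, slack=3)

Answer: 3 2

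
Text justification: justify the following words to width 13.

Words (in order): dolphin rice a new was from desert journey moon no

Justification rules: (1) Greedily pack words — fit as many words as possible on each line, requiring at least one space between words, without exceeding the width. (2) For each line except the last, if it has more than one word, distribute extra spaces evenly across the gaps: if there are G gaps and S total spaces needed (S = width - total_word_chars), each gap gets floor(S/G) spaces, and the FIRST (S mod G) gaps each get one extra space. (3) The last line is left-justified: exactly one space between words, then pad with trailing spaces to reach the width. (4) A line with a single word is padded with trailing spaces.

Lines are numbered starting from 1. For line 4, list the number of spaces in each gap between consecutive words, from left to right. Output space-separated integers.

Line 1: ['dolphin', 'rice'] (min_width=12, slack=1)
Line 2: ['a', 'new', 'was'] (min_width=9, slack=4)
Line 3: ['from', 'desert'] (min_width=11, slack=2)
Line 4: ['journey', 'moon'] (min_width=12, slack=1)
Line 5: ['no'] (min_width=2, slack=11)

Answer: 2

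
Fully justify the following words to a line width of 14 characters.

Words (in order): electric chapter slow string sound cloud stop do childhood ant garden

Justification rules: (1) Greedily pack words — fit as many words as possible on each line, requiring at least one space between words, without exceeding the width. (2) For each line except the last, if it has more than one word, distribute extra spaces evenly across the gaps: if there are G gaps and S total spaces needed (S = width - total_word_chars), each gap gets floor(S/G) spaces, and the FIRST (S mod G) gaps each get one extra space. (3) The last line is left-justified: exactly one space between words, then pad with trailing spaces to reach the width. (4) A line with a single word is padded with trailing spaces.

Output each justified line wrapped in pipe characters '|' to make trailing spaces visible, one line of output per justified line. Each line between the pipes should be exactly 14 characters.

Answer: |electric      |
|chapter   slow|
|string   sound|
|cloud  stop do|
|childhood  ant|
|garden        |

Derivation:
Line 1: ['electric'] (min_width=8, slack=6)
Line 2: ['chapter', 'slow'] (min_width=12, slack=2)
Line 3: ['string', 'sound'] (min_width=12, slack=2)
Line 4: ['cloud', 'stop', 'do'] (min_width=13, slack=1)
Line 5: ['childhood', 'ant'] (min_width=13, slack=1)
Line 6: ['garden'] (min_width=6, slack=8)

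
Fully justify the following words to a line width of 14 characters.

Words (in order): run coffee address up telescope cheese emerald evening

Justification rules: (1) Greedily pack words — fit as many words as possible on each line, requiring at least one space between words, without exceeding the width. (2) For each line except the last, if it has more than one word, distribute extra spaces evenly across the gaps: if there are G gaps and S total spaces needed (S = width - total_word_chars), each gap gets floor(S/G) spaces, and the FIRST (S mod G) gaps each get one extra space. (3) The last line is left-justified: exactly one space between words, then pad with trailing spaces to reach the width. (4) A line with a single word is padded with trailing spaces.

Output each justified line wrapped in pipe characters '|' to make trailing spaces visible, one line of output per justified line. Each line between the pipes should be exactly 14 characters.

Answer: |run     coffee|
|address     up|
|telescope     |
|cheese emerald|
|evening       |

Derivation:
Line 1: ['run', 'coffee'] (min_width=10, slack=4)
Line 2: ['address', 'up'] (min_width=10, slack=4)
Line 3: ['telescope'] (min_width=9, slack=5)
Line 4: ['cheese', 'emerald'] (min_width=14, slack=0)
Line 5: ['evening'] (min_width=7, slack=7)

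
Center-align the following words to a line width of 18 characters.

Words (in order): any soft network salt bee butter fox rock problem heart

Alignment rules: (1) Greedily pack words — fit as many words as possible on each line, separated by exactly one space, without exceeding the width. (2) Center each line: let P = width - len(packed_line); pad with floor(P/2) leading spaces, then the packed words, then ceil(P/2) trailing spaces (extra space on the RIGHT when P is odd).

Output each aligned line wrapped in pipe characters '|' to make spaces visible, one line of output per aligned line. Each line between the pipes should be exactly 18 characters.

Line 1: ['any', 'soft', 'network'] (min_width=16, slack=2)
Line 2: ['salt', 'bee', 'butter'] (min_width=15, slack=3)
Line 3: ['fox', 'rock', 'problem'] (min_width=16, slack=2)
Line 4: ['heart'] (min_width=5, slack=13)

Answer: | any soft network |
| salt bee butter  |
| fox rock problem |
|      heart       |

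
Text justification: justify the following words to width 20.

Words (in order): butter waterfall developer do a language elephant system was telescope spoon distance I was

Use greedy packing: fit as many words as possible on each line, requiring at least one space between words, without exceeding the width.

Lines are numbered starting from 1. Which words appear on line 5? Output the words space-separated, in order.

Answer: spoon distance I was

Derivation:
Line 1: ['butter', 'waterfall'] (min_width=16, slack=4)
Line 2: ['developer', 'do', 'a'] (min_width=14, slack=6)
Line 3: ['language', 'elephant'] (min_width=17, slack=3)
Line 4: ['system', 'was', 'telescope'] (min_width=20, slack=0)
Line 5: ['spoon', 'distance', 'I', 'was'] (min_width=20, slack=0)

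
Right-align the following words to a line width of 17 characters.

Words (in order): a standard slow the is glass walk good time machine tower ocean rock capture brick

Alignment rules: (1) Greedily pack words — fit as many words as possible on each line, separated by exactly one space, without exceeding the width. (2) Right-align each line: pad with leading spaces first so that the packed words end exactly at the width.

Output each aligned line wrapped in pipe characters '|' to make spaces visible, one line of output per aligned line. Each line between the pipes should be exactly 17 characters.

Line 1: ['a', 'standard', 'slow'] (min_width=15, slack=2)
Line 2: ['the', 'is', 'glass', 'walk'] (min_width=17, slack=0)
Line 3: ['good', 'time', 'machine'] (min_width=17, slack=0)
Line 4: ['tower', 'ocean', 'rock'] (min_width=16, slack=1)
Line 5: ['capture', 'brick'] (min_width=13, slack=4)

Answer: |  a standard slow|
|the is glass walk|
|good time machine|
| tower ocean rock|
|    capture brick|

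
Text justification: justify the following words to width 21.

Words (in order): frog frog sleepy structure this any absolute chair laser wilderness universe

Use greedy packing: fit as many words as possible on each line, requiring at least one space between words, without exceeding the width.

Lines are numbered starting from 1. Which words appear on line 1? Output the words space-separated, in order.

Answer: frog frog sleepy

Derivation:
Line 1: ['frog', 'frog', 'sleepy'] (min_width=16, slack=5)
Line 2: ['structure', 'this', 'any'] (min_width=18, slack=3)
Line 3: ['absolute', 'chair', 'laser'] (min_width=20, slack=1)
Line 4: ['wilderness', 'universe'] (min_width=19, slack=2)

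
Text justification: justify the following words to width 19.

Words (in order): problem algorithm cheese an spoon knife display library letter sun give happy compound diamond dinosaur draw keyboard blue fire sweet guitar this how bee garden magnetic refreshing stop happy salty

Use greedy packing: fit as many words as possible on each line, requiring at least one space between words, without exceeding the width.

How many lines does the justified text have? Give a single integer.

Line 1: ['problem', 'algorithm'] (min_width=17, slack=2)
Line 2: ['cheese', 'an', 'spoon'] (min_width=15, slack=4)
Line 3: ['knife', 'display'] (min_width=13, slack=6)
Line 4: ['library', 'letter', 'sun'] (min_width=18, slack=1)
Line 5: ['give', 'happy', 'compound'] (min_width=19, slack=0)
Line 6: ['diamond', 'dinosaur'] (min_width=16, slack=3)
Line 7: ['draw', 'keyboard', 'blue'] (min_width=18, slack=1)
Line 8: ['fire', 'sweet', 'guitar'] (min_width=17, slack=2)
Line 9: ['this', 'how', 'bee', 'garden'] (min_width=19, slack=0)
Line 10: ['magnetic', 'refreshing'] (min_width=19, slack=0)
Line 11: ['stop', 'happy', 'salty'] (min_width=16, slack=3)
Total lines: 11

Answer: 11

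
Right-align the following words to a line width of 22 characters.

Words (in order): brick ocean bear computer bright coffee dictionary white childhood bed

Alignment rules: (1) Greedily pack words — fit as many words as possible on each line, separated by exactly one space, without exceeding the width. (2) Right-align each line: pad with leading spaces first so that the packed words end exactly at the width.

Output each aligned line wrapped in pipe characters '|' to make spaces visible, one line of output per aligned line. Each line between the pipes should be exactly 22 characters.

Line 1: ['brick', 'ocean', 'bear'] (min_width=16, slack=6)
Line 2: ['computer', 'bright', 'coffee'] (min_width=22, slack=0)
Line 3: ['dictionary', 'white'] (min_width=16, slack=6)
Line 4: ['childhood', 'bed'] (min_width=13, slack=9)

Answer: |      brick ocean bear|
|computer bright coffee|
|      dictionary white|
|         childhood bed|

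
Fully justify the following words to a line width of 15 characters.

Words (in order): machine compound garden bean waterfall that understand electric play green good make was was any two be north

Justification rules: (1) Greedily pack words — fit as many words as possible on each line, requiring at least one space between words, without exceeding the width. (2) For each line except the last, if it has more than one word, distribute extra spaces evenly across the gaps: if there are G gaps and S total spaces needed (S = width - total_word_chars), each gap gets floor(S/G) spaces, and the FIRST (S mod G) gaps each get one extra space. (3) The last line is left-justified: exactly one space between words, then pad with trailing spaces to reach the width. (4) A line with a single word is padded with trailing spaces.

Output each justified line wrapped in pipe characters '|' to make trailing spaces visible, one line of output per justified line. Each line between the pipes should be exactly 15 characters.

Answer: |machine        |
|compound garden|
|bean  waterfall|
|that understand|
|electric   play|
|green good make|
|was was any two|
|be north       |

Derivation:
Line 1: ['machine'] (min_width=7, slack=8)
Line 2: ['compound', 'garden'] (min_width=15, slack=0)
Line 3: ['bean', 'waterfall'] (min_width=14, slack=1)
Line 4: ['that', 'understand'] (min_width=15, slack=0)
Line 5: ['electric', 'play'] (min_width=13, slack=2)
Line 6: ['green', 'good', 'make'] (min_width=15, slack=0)
Line 7: ['was', 'was', 'any', 'two'] (min_width=15, slack=0)
Line 8: ['be', 'north'] (min_width=8, slack=7)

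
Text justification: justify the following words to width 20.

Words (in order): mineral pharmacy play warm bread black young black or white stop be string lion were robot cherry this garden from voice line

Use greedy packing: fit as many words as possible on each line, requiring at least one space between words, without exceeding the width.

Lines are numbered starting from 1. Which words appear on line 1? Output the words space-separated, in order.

Answer: mineral pharmacy

Derivation:
Line 1: ['mineral', 'pharmacy'] (min_width=16, slack=4)
Line 2: ['play', 'warm', 'bread'] (min_width=15, slack=5)
Line 3: ['black', 'young', 'black', 'or'] (min_width=20, slack=0)
Line 4: ['white', 'stop', 'be', 'string'] (min_width=20, slack=0)
Line 5: ['lion', 'were', 'robot'] (min_width=15, slack=5)
Line 6: ['cherry', 'this', 'garden'] (min_width=18, slack=2)
Line 7: ['from', 'voice', 'line'] (min_width=15, slack=5)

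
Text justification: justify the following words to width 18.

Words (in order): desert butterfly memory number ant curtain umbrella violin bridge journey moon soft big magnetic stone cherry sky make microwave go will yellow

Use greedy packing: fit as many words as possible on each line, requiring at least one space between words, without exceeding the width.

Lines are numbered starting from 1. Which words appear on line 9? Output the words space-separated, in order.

Answer: yellow

Derivation:
Line 1: ['desert', 'butterfly'] (min_width=16, slack=2)
Line 2: ['memory', 'number', 'ant'] (min_width=17, slack=1)
Line 3: ['curtain', 'umbrella'] (min_width=16, slack=2)
Line 4: ['violin', 'bridge'] (min_width=13, slack=5)
Line 5: ['journey', 'moon', 'soft'] (min_width=17, slack=1)
Line 6: ['big', 'magnetic', 'stone'] (min_width=18, slack=0)
Line 7: ['cherry', 'sky', 'make'] (min_width=15, slack=3)
Line 8: ['microwave', 'go', 'will'] (min_width=17, slack=1)
Line 9: ['yellow'] (min_width=6, slack=12)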